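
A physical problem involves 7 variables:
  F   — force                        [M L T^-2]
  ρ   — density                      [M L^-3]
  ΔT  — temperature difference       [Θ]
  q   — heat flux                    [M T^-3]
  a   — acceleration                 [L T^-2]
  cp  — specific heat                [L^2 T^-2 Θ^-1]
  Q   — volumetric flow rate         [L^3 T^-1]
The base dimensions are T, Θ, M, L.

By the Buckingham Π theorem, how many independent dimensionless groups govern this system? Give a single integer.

3

Dimensional matrix (T×Θ×M×L by F×ρ×ΔT×q×a×cp×Q):
  T: [-2  0  0 -3 -2 -2 -1]
  Θ: [ 0  0  1  0  0 -1  0]
  M: [ 1  1  0  1  0  0  0]
  L: [ 1 -3  0  0  1  2  3]
Echelon form has 4 nonzero rows (pivots: F,ρ,ΔT,q)
n=7, r=4 ⇒ 3 dimensionless groups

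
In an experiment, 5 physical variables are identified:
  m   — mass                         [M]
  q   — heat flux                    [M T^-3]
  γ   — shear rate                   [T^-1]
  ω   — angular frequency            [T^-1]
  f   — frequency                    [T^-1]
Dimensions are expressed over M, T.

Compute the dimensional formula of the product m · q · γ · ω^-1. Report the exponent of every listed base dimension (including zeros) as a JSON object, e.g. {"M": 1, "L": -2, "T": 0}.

{"M": 2, "T": -3}

Dimensional matrix (M×T by m×q×γ×ω×f):
  M: [ 1  1  0  0  0]
  T: [ 0 -3 -1 -1 -1]
  [M]: (1)·1+(1)·1+(1)·0+(-1)·0 = 2
  [T]: (1)·0+(1)·-3+(1)·-1+(-1)·-1 = -3
⇒ M^2 T^-3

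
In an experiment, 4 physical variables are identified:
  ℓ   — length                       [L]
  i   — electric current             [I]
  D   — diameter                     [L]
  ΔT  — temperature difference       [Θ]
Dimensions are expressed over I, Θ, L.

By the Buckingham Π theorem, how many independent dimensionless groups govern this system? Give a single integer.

Exponent matrix [I,Θ,L] × [ℓ,i,D,ΔT]:
  I: [ 0  1  0  0]
  Θ: [ 0  0  0  1]
  L: [ 1  0  1  0]
RREF → pivots at {ℓ,i,ΔT} ⇒ r = 3
4 vars − rank 3 = 1 Π group

1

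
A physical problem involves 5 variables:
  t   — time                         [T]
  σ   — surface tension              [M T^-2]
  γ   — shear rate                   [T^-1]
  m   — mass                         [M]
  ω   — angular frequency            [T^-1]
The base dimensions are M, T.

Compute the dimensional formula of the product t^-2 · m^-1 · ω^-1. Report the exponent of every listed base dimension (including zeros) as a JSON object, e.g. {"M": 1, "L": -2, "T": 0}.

{"M": -1, "T": -1}

Exponent matrix [M,T] × [t,σ,γ,m,ω]:
  M: [ 0  1  0  1  0]
  T: [ 1 -2 -1  0 -1]
  [M]: (-2)·0+(-1)·1+(-1)·0 = -1
  [T]: (-2)·1+(-1)·0+(-1)·-1 = -1
⇒ M^-1 T^-1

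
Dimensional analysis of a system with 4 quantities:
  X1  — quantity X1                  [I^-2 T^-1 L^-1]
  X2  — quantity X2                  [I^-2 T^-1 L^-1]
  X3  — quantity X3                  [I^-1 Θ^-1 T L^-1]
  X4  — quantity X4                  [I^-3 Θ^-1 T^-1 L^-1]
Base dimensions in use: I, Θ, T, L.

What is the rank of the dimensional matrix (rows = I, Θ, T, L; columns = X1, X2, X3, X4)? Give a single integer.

Exponent matrix [I,Θ,T,L] × [X1,X2,X3,X4]:
  I: [-2 -2 -1 -3]
  Θ: [ 0  0 -1 -1]
  T: [-1 -1  1 -1]
  L: [-1 -1 -1 -1]
Echelon form has 3 nonzero rows (pivots: X1,X3,X4)

3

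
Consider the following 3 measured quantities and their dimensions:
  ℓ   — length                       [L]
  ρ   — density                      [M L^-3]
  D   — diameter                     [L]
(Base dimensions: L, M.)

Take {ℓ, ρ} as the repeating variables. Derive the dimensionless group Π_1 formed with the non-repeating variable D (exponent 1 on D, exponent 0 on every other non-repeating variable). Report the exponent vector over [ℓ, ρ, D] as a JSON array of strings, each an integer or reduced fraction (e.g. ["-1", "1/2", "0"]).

Dimensional matrix (L×M by ℓ×ρ×D):
  L: [ 1 -3  1]
  M: [ 0  1  0]
RREF → pivots at {ℓ,ρ} ⇒ r = 2
Repeat: ℓ,ρ; free: D
RREF:
  r0: [   1    0    1]
  r1: [   0    1    0]
Fix exponent of D at 1; solve each RREF row for its pivot's exponent:
  r0: exp(ℓ) + (1)·1 = 0 ⇒ exp(ℓ) = -1
  r1: exp(ρ) + (0)·1 = 0 ⇒ exp(ρ) = 0
Π_1 = ℓ^-1 · D

["-1", "0", "1"]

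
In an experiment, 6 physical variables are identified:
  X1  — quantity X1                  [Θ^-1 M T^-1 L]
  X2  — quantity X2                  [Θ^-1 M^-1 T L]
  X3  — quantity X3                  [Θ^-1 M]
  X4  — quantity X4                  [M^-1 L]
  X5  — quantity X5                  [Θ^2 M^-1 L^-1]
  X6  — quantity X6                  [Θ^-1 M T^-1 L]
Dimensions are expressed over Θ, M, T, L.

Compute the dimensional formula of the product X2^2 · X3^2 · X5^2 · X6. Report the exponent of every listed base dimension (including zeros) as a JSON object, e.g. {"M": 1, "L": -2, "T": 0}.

Dimensional matrix (Θ×M×T×L by X1×X2×X3×X4×X5×X6):
  Θ: [-1 -1 -1  0  2 -1]
  M: [ 1 -1  1 -1 -1  1]
  T: [-1  1  0  0  0 -1]
  L: [ 1  1  0  1 -1  1]
  [Θ]: (2)·-1+(2)·-1+(2)·2+(1)·-1 = -1
  [M]: (2)·-1+(2)·1+(2)·-1+(1)·1 = -1
  [T]: (2)·1+(2)·0+(2)·0+(1)·-1 = 1
  [L]: (2)·1+(2)·0+(2)·-1+(1)·1 = 1
⇒ Θ^-1 M^-1 T L

{"Θ": -1, "M": -1, "T": 1, "L": 1}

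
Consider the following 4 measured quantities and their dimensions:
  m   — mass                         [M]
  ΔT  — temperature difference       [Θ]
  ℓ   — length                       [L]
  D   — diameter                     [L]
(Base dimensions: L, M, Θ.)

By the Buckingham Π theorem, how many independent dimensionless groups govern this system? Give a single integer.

1

Write exponents as rows L,M,Θ / cols m,ΔT,ℓ,D:
  L: [ 0  0  1  1]
  M: [ 1  0  0  0]
  Θ: [ 0  1  0  0]
RREF → pivots at {m,ΔT,ℓ} ⇒ r = 3
Π count = n − r = 4 − 3 = 1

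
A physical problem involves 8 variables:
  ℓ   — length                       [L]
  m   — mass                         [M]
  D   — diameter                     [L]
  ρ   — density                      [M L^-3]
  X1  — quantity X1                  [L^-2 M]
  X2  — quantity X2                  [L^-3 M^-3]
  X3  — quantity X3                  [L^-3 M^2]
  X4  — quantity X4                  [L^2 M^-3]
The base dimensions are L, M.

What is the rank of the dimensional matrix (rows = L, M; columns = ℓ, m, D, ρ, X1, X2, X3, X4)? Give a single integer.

Write exponents as rows L,M / cols ℓ,m,D,ρ,X1,X2,X3,X4:
  L: [ 1  0  1 -3 -2 -3 -3  2]
  M: [ 0  1  0  1  1 -3  2 -3]
Row reduction gives pivot columns ℓ,m; rank = 2

2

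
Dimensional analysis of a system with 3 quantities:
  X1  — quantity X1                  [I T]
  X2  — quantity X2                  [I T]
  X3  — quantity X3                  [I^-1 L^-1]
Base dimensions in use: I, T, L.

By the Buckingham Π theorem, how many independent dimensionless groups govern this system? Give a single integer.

1

Dimensional matrix (I×T×L by X1×X2×X3):
  I: [ 1  1 -1]
  T: [ 1  1  0]
  L: [ 0  0 -1]
RREF → pivots at {X1,X3} ⇒ r = 2
Π count = n − r = 3 − 2 = 1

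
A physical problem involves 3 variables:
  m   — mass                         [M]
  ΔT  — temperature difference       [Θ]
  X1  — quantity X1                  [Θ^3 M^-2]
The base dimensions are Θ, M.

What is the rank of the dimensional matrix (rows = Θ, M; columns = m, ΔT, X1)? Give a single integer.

2

Dimensional matrix (Θ×M by m×ΔT×X1):
  Θ: [ 0  1  3]
  M: [ 1  0 -2]
Row reduction gives pivot columns m,ΔT; rank = 2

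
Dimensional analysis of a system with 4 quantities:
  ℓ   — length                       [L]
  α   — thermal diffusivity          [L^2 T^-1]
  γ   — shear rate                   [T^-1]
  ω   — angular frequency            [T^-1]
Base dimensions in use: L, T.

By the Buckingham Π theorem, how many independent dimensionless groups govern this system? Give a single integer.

Write exponents as rows L,T / cols ℓ,α,γ,ω:
  L: [ 1  2  0  0]
  T: [ 0 -1 -1 -1]
RREF → pivots at {ℓ,α} ⇒ r = 2
Π count = n − r = 4 − 2 = 2

2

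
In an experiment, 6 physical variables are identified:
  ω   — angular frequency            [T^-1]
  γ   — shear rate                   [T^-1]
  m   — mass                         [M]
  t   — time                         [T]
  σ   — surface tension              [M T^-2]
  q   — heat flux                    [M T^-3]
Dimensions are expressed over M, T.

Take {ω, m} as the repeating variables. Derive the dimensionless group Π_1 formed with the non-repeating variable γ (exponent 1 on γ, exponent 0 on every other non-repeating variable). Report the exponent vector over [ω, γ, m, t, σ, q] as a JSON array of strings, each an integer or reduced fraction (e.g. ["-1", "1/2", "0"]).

["-1", "1", "0", "0", "0", "0"]

Exponent matrix [M,T] × [ω,γ,m,t,σ,q]:
  M: [ 0  0  1  0  1  1]
  T: [-1 -1  0  1 -2 -3]
Echelon form has 2 nonzero rows (pivots: ω,m)
Repeat: ω,m; free: γ,t,σ,q
RREF:
  r0: [   1    1    0   -1    2    3]
  r1: [   0    0    1    0    1    1]
Fix exponent of γ at 1, t at 0, σ at 0, q at 0; solve each RREF row for its pivot's exponent:
  r0: exp(ω) + (1)·1 = 0 ⇒ exp(ω) = -1
  r1: exp(m) + (0)·1 = 0 ⇒ exp(m) = 0
Π_1 = ω^-1 · γ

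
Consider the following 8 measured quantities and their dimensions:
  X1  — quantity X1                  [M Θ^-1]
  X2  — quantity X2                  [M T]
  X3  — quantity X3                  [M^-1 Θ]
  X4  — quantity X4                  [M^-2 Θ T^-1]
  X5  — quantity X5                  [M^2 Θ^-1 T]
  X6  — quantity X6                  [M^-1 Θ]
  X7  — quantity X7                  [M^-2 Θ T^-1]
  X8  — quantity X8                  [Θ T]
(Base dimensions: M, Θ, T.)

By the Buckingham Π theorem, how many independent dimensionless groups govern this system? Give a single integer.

6

Exponent matrix [M,Θ,T] × [X1,X2,X3,X4,X5,X6,X7,X8]:
  M: [ 1  1 -1 -2  2 -1 -2  0]
  Θ: [-1  0  1  1 -1  1  1  1]
  T: [ 0  1  0 -1  1  0 -1  1]
Row reduction gives pivot columns X1,X2; rank = 2
n=8, r=2 ⇒ 6 dimensionless groups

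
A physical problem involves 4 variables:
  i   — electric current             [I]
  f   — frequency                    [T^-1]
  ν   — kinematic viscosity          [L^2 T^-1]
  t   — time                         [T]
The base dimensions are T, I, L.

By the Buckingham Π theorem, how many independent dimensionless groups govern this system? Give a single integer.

1

Write exponents as rows T,I,L / cols i,f,ν,t:
  T: [ 0 -1 -1  1]
  I: [ 1  0  0  0]
  L: [ 0  0  2  0]
Echelon form has 3 nonzero rows (pivots: i,f,ν)
4 vars − rank 3 = 1 Π group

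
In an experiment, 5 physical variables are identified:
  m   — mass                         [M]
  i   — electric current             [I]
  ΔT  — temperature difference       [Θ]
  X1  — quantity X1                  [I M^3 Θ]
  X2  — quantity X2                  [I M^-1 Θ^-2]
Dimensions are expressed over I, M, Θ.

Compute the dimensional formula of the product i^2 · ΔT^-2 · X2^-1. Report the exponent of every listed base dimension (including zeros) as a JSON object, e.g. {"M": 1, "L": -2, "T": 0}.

Write exponents as rows I,M,Θ / cols m,i,ΔT,X1,X2:
  I: [ 0  1  0  1  1]
  M: [ 1  0  0  3 -1]
  Θ: [ 0  0  1  1 -2]
  [I]: (2)·1+(-2)·0+(-1)·1 = 1
  [M]: (2)·0+(-2)·0+(-1)·-1 = 1
  [Θ]: (2)·0+(-2)·1+(-1)·-2 = 0
⇒ I M

{"I": 1, "M": 1, "Θ": 0}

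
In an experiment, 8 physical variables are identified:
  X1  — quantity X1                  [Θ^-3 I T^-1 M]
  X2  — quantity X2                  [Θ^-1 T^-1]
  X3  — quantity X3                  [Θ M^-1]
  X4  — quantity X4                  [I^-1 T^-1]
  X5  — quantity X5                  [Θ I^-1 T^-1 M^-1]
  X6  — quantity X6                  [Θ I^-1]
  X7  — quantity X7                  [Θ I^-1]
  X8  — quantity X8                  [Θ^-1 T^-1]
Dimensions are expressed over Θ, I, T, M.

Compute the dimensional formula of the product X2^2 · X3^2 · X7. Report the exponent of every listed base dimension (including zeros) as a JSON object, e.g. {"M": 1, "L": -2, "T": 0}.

Dimensional matrix (Θ×I×T×M by X1×X2×X3×X4×X5×X6×X7×X8):
  Θ: [-3 -1  1  0  1  1  1 -1]
  I: [ 1  0  0 -1 -1 -1 -1  0]
  T: [-1 -1  0 -1 -1  0  0 -1]
  M: [ 1  0 -1  0 -1  0  0  0]
  [Θ]: (2)·-1+(2)·1+(1)·1 = 1
  [I]: (2)·0+(2)·0+(1)·-1 = -1
  [T]: (2)·-1+(2)·0+(1)·0 = -2
  [M]: (2)·0+(2)·-1+(1)·0 = -2
⇒ Θ I^-1 T^-2 M^-2

{"Θ": 1, "I": -1, "T": -2, "M": -2}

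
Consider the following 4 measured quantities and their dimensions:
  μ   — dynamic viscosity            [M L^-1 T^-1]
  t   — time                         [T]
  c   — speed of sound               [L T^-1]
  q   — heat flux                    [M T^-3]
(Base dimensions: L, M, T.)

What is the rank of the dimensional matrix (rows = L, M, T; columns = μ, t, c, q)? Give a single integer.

Exponent matrix [L,M,T] × [μ,t,c,q]:
  L: [-1  0  1  0]
  M: [ 1  0  0  1]
  T: [-1  1 -1 -3]
Row reduction gives pivot columns μ,t,c; rank = 3

3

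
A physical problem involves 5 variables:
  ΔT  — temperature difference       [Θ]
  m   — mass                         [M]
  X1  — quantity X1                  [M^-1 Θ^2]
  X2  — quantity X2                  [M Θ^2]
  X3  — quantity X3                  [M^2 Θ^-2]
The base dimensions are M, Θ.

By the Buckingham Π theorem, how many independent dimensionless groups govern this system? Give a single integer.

3

Dimensional matrix (M×Θ by ΔT×m×X1×X2×X3):
  M: [ 0  1 -1  1  2]
  Θ: [ 1  0  2  2 -2]
Echelon form has 2 nonzero rows (pivots: ΔT,m)
n=5, r=2 ⇒ 3 dimensionless groups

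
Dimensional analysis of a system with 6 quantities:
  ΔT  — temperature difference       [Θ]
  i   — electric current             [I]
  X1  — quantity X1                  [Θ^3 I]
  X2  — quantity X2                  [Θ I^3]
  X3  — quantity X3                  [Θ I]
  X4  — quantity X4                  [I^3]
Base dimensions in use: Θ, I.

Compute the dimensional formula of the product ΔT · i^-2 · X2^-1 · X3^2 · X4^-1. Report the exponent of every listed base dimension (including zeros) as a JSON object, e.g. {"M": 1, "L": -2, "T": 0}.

{"Θ": 2, "I": -6}

Write exponents as rows Θ,I / cols ΔT,i,X1,X2,X3,X4:
  Θ: [ 1  0  3  1  1  0]
  I: [ 0  1  1  3  1  3]
  [Θ]: (1)·1+(-2)·0+(-1)·1+(2)·1+(-1)·0 = 2
  [I]: (1)·0+(-2)·1+(-1)·3+(2)·1+(-1)·3 = -6
⇒ Θ^2 I^-6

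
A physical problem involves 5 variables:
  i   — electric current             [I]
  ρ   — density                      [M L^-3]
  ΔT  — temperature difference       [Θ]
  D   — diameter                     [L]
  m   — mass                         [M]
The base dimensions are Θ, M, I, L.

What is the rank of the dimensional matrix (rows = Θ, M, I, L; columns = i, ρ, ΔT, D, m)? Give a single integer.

Write exponents as rows Θ,M,I,L / cols i,ρ,ΔT,D,m:
  Θ: [ 0  0  1  0  0]
  M: [ 0  1  0  0  1]
  I: [ 1  0  0  0  0]
  L: [ 0 -3  0  1  0]
RREF → pivots at {i,ρ,ΔT,D} ⇒ r = 4

4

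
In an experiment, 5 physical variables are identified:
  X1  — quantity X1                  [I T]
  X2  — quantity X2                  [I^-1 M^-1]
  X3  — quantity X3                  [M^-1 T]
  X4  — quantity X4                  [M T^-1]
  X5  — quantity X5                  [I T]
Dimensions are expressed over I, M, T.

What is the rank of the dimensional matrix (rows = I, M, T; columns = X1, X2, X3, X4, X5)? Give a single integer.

Exponent matrix [I,M,T] × [X1,X2,X3,X4,X5]:
  I: [ 1 -1  0  0  1]
  M: [ 0 -1 -1  1  0]
  T: [ 1  0  1 -1  1]
Row reduction gives pivot columns X1,X2; rank = 2

2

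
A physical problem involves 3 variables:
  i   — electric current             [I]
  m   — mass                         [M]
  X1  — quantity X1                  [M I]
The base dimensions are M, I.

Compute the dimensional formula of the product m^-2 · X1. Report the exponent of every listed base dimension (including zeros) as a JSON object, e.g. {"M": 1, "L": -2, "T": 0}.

Exponent matrix [M,I] × [i,m,X1]:
  M: [ 0  1  1]
  I: [ 1  0  1]
  [M]: (-2)·1+(1)·1 = -1
  [I]: (-2)·0+(1)·1 = 1
⇒ M^-1 I

{"M": -1, "I": 1}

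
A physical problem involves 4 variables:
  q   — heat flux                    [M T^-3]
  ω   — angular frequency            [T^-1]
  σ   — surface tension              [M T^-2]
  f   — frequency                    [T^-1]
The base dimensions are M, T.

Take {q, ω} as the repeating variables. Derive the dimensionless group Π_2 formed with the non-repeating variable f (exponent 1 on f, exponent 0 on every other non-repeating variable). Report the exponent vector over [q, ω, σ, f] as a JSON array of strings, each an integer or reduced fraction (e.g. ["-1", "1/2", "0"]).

Exponent matrix [M,T] × [q,ω,σ,f]:
  M: [ 1  0  1  0]
  T: [-3 -1 -2 -1]
Echelon form has 2 nonzero rows (pivots: q,ω)
Repeat: q,ω; free: σ,f
RREF:
  r0: [   1    0    1    0]
  r1: [   0    1   -1    1]
Fix exponent of f at 1, σ at 0; solve each RREF row for its pivot's exponent:
  r0: exp(q) + (0)·1 = 0 ⇒ exp(q) = 0
  r1: exp(ω) + (1)·1 = 0 ⇒ exp(ω) = -1
Π_2 = ω^-1 · f

["0", "-1", "0", "1"]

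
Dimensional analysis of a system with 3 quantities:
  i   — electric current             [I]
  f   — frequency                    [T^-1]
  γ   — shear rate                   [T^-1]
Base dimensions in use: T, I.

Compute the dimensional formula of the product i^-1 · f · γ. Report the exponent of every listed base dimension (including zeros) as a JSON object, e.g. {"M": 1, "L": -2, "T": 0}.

Write exponents as rows T,I / cols i,f,γ:
  T: [ 0 -1 -1]
  I: [ 1  0  0]
  [T]: (-1)·0+(1)·-1+(1)·-1 = -2
  [I]: (-1)·1+(1)·0+(1)·0 = -1
⇒ T^-2 I^-1

{"T": -2, "I": -1}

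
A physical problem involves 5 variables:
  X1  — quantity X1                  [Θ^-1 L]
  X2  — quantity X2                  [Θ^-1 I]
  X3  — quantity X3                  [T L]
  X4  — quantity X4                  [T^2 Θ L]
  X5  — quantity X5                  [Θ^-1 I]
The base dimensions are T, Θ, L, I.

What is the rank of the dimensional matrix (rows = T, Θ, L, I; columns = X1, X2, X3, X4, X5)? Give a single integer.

3

Dimensional matrix (T×Θ×L×I by X1×X2×X3×X4×X5):
  T: [ 0  0  1  2  0]
  Θ: [-1 -1  0  1 -1]
  L: [ 1  0  1  1  0]
  I: [ 0  1  0  0  1]
Echelon form has 3 nonzero rows (pivots: X1,X2,X3)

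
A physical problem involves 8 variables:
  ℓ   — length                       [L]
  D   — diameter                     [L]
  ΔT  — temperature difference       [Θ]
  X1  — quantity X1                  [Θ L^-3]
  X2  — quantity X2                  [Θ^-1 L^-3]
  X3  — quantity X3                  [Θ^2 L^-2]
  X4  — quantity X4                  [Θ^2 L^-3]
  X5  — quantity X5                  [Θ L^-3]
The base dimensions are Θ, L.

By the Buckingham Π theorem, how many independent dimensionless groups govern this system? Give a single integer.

6

Exponent matrix [Θ,L] × [ℓ,D,ΔT,X1,X2,X3,X4,X5]:
  Θ: [ 0  0  1  1 -1  2  2  1]
  L: [ 1  1  0 -3 -3 -2 -3 -3]
RREF → pivots at {ℓ,ΔT} ⇒ r = 2
n=8, r=2 ⇒ 6 dimensionless groups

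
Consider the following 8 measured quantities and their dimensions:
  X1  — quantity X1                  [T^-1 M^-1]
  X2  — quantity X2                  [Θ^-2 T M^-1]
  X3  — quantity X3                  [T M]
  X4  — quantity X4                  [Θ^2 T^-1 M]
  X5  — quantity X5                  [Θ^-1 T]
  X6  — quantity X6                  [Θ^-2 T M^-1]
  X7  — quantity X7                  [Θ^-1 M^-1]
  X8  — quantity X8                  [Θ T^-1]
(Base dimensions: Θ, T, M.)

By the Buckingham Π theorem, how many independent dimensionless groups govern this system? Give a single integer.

Exponent matrix [Θ,T,M] × [X1,X2,X3,X4,X5,X6,X7,X8]:
  Θ: [ 0 -2  0  2 -1 -2 -1  1]
  T: [-1  1  1 -1  1  1  0 -1]
  M: [-1 -1  1  1  0 -1 -1  0]
Row reduction gives pivot columns X1,X2; rank = 2
n=8, r=2 ⇒ 6 dimensionless groups

6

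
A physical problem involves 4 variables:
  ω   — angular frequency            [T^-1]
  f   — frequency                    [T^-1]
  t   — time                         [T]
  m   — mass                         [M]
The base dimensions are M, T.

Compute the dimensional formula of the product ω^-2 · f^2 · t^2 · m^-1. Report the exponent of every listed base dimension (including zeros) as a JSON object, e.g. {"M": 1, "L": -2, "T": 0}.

{"M": -1, "T": 2}

Exponent matrix [M,T] × [ω,f,t,m]:
  M: [ 0  0  0  1]
  T: [-1 -1  1  0]
  [M]: (-2)·0+(2)·0+(2)·0+(-1)·1 = -1
  [T]: (-2)·-1+(2)·-1+(2)·1+(-1)·0 = 2
⇒ M^-1 T^2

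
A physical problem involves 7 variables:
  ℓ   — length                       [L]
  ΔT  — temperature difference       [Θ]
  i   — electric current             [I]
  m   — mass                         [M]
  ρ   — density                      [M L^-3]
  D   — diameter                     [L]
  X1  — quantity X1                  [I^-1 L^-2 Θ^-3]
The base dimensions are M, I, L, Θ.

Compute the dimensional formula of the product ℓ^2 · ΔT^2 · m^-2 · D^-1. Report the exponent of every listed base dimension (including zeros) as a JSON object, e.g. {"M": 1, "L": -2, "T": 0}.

Write exponents as rows M,I,L,Θ / cols ℓ,ΔT,i,m,ρ,D,X1:
  M: [ 0  0  0  1  1  0  0]
  I: [ 0  0  1  0  0  0 -1]
  L: [ 1  0  0  0 -3  1 -2]
  Θ: [ 0  1  0  0  0  0 -3]
  [M]: (2)·0+(2)·0+(-2)·1+(-1)·0 = -2
  [I]: (2)·0+(2)·0+(-2)·0+(-1)·0 = 0
  [L]: (2)·1+(2)·0+(-2)·0+(-1)·1 = 1
  [Θ]: (2)·0+(2)·1+(-2)·0+(-1)·0 = 2
⇒ M^-2 L Θ^2

{"M": -2, "I": 0, "L": 1, "Θ": 2}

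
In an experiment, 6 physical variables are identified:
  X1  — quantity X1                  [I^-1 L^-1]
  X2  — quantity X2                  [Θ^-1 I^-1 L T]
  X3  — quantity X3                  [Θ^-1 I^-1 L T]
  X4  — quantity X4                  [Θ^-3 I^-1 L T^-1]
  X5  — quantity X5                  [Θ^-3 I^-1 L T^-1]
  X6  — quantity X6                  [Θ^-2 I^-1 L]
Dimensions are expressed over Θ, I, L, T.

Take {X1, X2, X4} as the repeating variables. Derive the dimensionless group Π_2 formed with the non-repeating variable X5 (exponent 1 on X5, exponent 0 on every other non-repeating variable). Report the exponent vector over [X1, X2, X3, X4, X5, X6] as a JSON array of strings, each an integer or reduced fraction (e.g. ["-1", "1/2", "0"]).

Dimensional matrix (Θ×I×L×T by X1×X2×X3×X4×X5×X6):
  Θ: [ 0 -1 -1 -3 -3 -2]
  I: [-1 -1 -1 -1 -1 -1]
  L: [-1  1  1  1  1  1]
  T: [ 0  1  1 -1 -1  0]
Echelon form has 3 nonzero rows (pivots: X1,X2,X4)
Repeat: X1,X2,X4; free: X3,X5,X6
RREF:
  r0: [   1    0    0    0    0    0]
  r1: [   0    1    1    0    0  1/2]
  r2: [   0    0    0    1    1  1/2]
  r3: [   0    0    0    0    0    0]
Fix exponent of X5 at 1, X3 at 0, X6 at 0; solve each RREF row for its pivot's exponent:
  r0: exp(X1) + (0)·1 = 0 ⇒ exp(X1) = 0
  r1: exp(X2) + (0)·1 = 0 ⇒ exp(X2) = 0
  r2: exp(X4) + (1)·1 = 0 ⇒ exp(X4) = -1
Π_2 = X4^-1 · X5

["0", "0", "0", "-1", "1", "0"]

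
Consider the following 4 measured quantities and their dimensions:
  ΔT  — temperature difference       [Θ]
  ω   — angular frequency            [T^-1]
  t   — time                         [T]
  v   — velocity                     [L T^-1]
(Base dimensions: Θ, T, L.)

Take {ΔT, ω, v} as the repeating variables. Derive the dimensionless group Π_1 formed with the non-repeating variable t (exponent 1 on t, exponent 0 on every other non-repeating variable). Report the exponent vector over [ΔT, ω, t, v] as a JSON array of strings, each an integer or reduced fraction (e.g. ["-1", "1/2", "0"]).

["0", "1", "1", "0"]

Exponent matrix [Θ,T,L] × [ΔT,ω,t,v]:
  Θ: [ 1  0  0  0]
  T: [ 0 -1  1 -1]
  L: [ 0  0  0  1]
RREF → pivots at {ΔT,ω,v} ⇒ r = 3
Pivot set = {ΔT,ω,v}, free = {t}
RREF:
  r0: [   1    0    0    0]
  r1: [   0    1   -1    0]
  r2: [   0    0    0    1]
Fix exponent of t at 1; solve each RREF row for its pivot's exponent:
  r0: exp(ΔT) + (0)·1 = 0 ⇒ exp(ΔT) = 0
  r1: exp(ω) + (-1)·1 = 0 ⇒ exp(ω) = 1
  r2: exp(v) + (0)·1 = 0 ⇒ exp(v) = 0
Π_1 = ω · t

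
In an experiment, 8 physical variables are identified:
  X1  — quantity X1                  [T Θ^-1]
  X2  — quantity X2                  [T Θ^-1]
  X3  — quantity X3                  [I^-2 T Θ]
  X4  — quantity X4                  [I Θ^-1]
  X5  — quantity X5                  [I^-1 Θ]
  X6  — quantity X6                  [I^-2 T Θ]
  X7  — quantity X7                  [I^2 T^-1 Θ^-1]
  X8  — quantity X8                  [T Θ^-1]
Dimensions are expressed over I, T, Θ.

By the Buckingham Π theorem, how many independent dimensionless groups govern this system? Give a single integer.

Write exponents as rows I,T,Θ / cols X1,X2,X3,X4,X5,X6,X7,X8:
  I: [ 0  0 -2  1 -1 -2  2  0]
  T: [ 1  1  1  0  0  1 -1  1]
  Θ: [-1 -1  1 -1  1  1 -1 -1]
Echelon form has 2 nonzero rows (pivots: X1,X3)
8 vars − rank 2 = 6 Π groups

6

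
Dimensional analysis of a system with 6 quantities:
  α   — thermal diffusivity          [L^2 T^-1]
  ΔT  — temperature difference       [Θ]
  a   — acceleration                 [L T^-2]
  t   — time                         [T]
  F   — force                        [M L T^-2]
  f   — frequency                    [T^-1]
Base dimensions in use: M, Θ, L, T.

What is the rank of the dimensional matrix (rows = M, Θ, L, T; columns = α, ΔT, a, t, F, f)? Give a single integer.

4

Write exponents as rows M,Θ,L,T / cols α,ΔT,a,t,F,f:
  M: [ 0  0  0  0  1  0]
  Θ: [ 0  1  0  0  0  0]
  L: [ 2  0  1  0  1  0]
  T: [-1  0 -2  1 -2 -1]
Echelon form has 4 nonzero rows (pivots: α,ΔT,a,F)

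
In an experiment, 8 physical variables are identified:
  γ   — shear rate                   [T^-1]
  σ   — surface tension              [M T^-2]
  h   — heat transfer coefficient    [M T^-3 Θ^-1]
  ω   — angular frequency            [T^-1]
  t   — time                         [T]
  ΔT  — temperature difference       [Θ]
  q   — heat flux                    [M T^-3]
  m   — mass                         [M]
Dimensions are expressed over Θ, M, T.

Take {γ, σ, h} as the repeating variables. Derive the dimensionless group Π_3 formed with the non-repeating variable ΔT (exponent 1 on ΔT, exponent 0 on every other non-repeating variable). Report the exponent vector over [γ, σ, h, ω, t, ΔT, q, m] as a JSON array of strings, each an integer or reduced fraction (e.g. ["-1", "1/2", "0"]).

["-1", "-1", "1", "0", "0", "1", "0", "0"]

Exponent matrix [Θ,M,T] × [γ,σ,h,ω,t,ΔT,q,m]:
  Θ: [ 0  0 -1  0  0  1  0  0]
  M: [ 0  1  1  0  0  0  1  1]
  T: [-1 -2 -3 -1  1  0 -3  0]
RREF → pivots at {γ,σ,h} ⇒ r = 3
Repeat: γ,σ,h; free: ω,t,ΔT,q,m
RREF:
  r0: [   1    0    0    1   -1    1    1   -2]
  r1: [   0    1    0    0    0    1    1    1]
  r2: [   0    0    1    0    0   -1    0    0]
Fix exponent of ΔT at 1, ω at 0, t at 0, q at 0, m at 0; solve each RREF row for its pivot's exponent:
  r0: exp(γ) + (1)·1 = 0 ⇒ exp(γ) = -1
  r1: exp(σ) + (1)·1 = 0 ⇒ exp(σ) = -1
  r2: exp(h) + (-1)·1 = 0 ⇒ exp(h) = 1
Π_3 = γ^-1 · σ^-1 · h · ΔT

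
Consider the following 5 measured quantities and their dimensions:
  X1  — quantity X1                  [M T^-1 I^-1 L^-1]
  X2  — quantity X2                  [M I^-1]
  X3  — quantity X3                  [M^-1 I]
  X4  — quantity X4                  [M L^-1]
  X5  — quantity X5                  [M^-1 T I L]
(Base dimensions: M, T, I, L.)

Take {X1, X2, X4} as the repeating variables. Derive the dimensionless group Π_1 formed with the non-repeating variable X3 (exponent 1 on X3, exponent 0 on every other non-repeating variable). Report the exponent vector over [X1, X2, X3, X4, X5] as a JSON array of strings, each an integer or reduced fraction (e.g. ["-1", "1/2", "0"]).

["0", "1", "1", "0", "0"]

Write exponents as rows M,T,I,L / cols X1,X2,X3,X4,X5:
  M: [ 1  1 -1  1 -1]
  T: [-1  0  0  0  1]
  I: [-1 -1  1  0  1]
  L: [-1  0  0 -1  1]
RREF → pivots at {X1,X2,X4} ⇒ r = 3
Pivot set = {X1,X2,X4}, free = {X3,X5}
RREF:
  r0: [   1    0    0    0   -1]
  r1: [   0    1   -1    0    0]
  r2: [   0    0    0    1    0]
  r3: [   0    0    0    0    0]
Fix exponent of X3 at 1, X5 at 0; solve each RREF row for its pivot's exponent:
  r0: exp(X1) + (0)·1 = 0 ⇒ exp(X1) = 0
  r1: exp(X2) + (-1)·1 = 0 ⇒ exp(X2) = 1
  r2: exp(X4) + (0)·1 = 0 ⇒ exp(X4) = 0
Π_1 = X2 · X3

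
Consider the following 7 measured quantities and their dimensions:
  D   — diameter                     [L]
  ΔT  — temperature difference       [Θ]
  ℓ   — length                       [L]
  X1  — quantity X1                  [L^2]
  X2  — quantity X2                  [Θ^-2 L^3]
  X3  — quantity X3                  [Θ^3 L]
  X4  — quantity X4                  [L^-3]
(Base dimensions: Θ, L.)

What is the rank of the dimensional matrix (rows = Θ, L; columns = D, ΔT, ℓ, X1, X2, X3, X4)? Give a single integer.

2

Dimensional matrix (Θ×L by D×ΔT×ℓ×X1×X2×X3×X4):
  Θ: [ 0  1  0  0 -2  3  0]
  L: [ 1  0  1  2  3  1 -3]
Row reduction gives pivot columns D,ΔT; rank = 2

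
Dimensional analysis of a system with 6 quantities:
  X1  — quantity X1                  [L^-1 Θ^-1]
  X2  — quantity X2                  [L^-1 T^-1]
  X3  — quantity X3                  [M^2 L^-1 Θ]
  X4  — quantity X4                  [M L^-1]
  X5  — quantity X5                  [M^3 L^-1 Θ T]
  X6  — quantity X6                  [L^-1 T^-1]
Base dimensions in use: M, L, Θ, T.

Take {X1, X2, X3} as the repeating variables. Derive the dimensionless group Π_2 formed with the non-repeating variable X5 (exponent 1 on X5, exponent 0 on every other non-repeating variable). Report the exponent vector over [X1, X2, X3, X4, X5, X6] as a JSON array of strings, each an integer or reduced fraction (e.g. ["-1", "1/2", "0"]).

Write exponents as rows M,L,Θ,T / cols X1,X2,X3,X4,X5,X6:
  M: [ 0  0  2  1  3  0]
  L: [-1 -1 -1 -1 -1 -1]
  Θ: [-1  0  1  0  1  0]
  T: [ 0 -1  0  0  1 -1]
Echelon form has 3 nonzero rows (pivots: X1,X2,X3)
Pivot set = {X1,X2,X3}, free = {X4,X5,X6}
RREF:
  r0: [   1    0    0  1/2  1/2    0]
  r1: [   0    1    0    0   -1    1]
  r2: [   0    0    1  1/2  3/2    0]
  r3: [   0    0    0    0    0    0]
Fix exponent of X5 at 1, X4 at 0, X6 at 0; solve each RREF row for its pivot's exponent:
  r0: exp(X1) + (1/2)·1 = 0 ⇒ exp(X1) = -1/2
  r1: exp(X2) + (-1)·1 = 0 ⇒ exp(X2) = 1
  r2: exp(X3) + (3/2)·1 = 0 ⇒ exp(X3) = -3/2
Π_2 = X1^(-1/2) · X2 · X3^(-3/2) · X5

["-1/2", "1", "-3/2", "0", "1", "0"]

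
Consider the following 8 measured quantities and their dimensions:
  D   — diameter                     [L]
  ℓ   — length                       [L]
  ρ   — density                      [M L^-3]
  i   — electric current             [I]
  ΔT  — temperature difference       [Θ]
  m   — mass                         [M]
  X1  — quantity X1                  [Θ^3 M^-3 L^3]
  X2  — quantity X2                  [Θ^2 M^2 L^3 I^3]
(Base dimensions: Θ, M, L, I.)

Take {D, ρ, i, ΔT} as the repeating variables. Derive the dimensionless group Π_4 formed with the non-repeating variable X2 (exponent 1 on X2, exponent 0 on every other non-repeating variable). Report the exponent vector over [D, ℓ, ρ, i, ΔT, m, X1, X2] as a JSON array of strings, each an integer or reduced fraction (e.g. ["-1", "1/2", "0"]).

["-9", "0", "-2", "-3", "-2", "0", "0", "1"]

Exponent matrix [Θ,M,L,I] × [D,ℓ,ρ,i,ΔT,m,X1,X2]:
  Θ: [ 0  0  0  0  1  0  3  2]
  M: [ 0  0  1  0  0  1 -3  2]
  L: [ 1  1 -3  0  0  0  3  3]
  I: [ 0  0  0  1  0  0  0  3]
Row reduction gives pivot columns D,ρ,i,ΔT; rank = 4
Pivot set = {D,ρ,i,ΔT}, free = {ℓ,m,X1,X2}
RREF:
  r0: [   1    1    0    0    0    3   -6    9]
  r1: [   0    0    1    0    0    1   -3    2]
  r2: [   0    0    0    1    0    0    0    3]
  r3: [   0    0    0    0    1    0    3    2]
Fix exponent of X2 at 1, ℓ at 0, m at 0, X1 at 0; solve each RREF row for its pivot's exponent:
  r0: exp(D) + (9)·1 = 0 ⇒ exp(D) = -9
  r1: exp(ρ) + (2)·1 = 0 ⇒ exp(ρ) = -2
  r2: exp(i) + (3)·1 = 0 ⇒ exp(i) = -3
  r3: exp(ΔT) + (2)·1 = 0 ⇒ exp(ΔT) = -2
Π_4 = D^-9 · ρ^-2 · i^-3 · ΔT^-2 · X2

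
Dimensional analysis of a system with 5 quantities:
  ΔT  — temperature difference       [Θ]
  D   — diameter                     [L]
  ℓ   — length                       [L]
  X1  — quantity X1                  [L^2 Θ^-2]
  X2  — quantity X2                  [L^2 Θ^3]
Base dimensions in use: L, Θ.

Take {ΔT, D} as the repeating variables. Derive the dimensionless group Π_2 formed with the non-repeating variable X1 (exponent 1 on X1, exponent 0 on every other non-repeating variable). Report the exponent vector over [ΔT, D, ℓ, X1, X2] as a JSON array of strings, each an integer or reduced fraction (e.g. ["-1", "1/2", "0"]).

Write exponents as rows L,Θ / cols ΔT,D,ℓ,X1,X2:
  L: [ 0  1  1  2  2]
  Θ: [ 1  0  0 -2  3]
Echelon form has 2 nonzero rows (pivots: ΔT,D)
Repeat: ΔT,D; free: ℓ,X1,X2
RREF:
  r0: [   1    0    0   -2    3]
  r1: [   0    1    1    2    2]
Fix exponent of X1 at 1, ℓ at 0, X2 at 0; solve each RREF row for its pivot's exponent:
  r0: exp(ΔT) + (-2)·1 = 0 ⇒ exp(ΔT) = 2
  r1: exp(D) + (2)·1 = 0 ⇒ exp(D) = -2
Π_2 = ΔT^2 · D^-2 · X1

["2", "-2", "0", "1", "0"]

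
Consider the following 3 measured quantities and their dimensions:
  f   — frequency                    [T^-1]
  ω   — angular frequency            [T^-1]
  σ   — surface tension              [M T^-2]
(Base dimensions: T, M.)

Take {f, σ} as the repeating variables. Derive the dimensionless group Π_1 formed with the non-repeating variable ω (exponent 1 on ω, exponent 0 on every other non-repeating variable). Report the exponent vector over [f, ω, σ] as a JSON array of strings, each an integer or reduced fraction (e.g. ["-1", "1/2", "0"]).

["-1", "1", "0"]

Write exponents as rows T,M / cols f,ω,σ:
  T: [-1 -1 -2]
  M: [ 0  0  1]
Echelon form has 2 nonzero rows (pivots: f,σ)
Pivot set = {f,σ}, free = {ω}
RREF:
  r0: [   1    1    0]
  r1: [   0    0    1]
Fix exponent of ω at 1; solve each RREF row for its pivot's exponent:
  r0: exp(f) + (1)·1 = 0 ⇒ exp(f) = -1
  r1: exp(σ) + (0)·1 = 0 ⇒ exp(σ) = 0
Π_1 = f^-1 · ω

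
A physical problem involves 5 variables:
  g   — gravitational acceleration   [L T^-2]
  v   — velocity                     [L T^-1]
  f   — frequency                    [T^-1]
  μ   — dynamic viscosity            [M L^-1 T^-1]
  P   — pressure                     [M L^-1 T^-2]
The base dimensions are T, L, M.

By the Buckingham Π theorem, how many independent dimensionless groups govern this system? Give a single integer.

2

Write exponents as rows T,L,M / cols g,v,f,μ,P:
  T: [-2 -1 -1 -1 -2]
  L: [ 1  1  0 -1 -1]
  M: [ 0  0  0  1  1]
Echelon form has 3 nonzero rows (pivots: g,v,μ)
Π count = n − r = 5 − 3 = 2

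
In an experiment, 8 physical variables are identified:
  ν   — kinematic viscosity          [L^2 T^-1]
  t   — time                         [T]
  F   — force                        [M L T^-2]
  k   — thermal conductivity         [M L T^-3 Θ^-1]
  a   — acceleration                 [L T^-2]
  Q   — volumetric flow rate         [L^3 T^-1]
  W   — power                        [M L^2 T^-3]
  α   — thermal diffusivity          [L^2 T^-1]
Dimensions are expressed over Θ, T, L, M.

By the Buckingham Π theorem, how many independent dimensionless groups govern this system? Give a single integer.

Exponent matrix [Θ,T,L,M] × [ν,t,F,k,a,Q,W,α]:
  Θ: [ 0  0  0 -1  0  0  0  0]
  T: [-1  1 -2 -3 -2 -1 -3 -1]
  L: [ 2  0  1  1  1  3  2  2]
  M: [ 0  0  1  1  0  0  1  0]
RREF → pivots at {ν,t,F,k} ⇒ r = 4
n=8, r=4 ⇒ 4 dimensionless groups

4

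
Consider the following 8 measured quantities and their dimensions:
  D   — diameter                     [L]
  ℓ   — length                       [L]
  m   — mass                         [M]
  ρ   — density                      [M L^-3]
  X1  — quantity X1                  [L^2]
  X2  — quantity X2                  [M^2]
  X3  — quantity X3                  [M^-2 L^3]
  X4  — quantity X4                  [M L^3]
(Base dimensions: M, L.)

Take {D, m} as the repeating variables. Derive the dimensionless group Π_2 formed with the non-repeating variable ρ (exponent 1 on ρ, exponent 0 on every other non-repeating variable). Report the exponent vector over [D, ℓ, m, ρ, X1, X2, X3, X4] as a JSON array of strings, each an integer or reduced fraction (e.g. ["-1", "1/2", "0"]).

["3", "0", "-1", "1", "0", "0", "0", "0"]

Exponent matrix [M,L] × [D,ℓ,m,ρ,X1,X2,X3,X4]:
  M: [ 0  0  1  1  0  2 -2  1]
  L: [ 1  1  0 -3  2  0  3  3]
RREF → pivots at {D,m} ⇒ r = 2
Pivot set = {D,m}, free = {ℓ,ρ,X1,X2,X3,X4}
RREF:
  r0: [   1    1    0   -3    2    0    3    3]
  r1: [   0    0    1    1    0    2   -2    1]
Fix exponent of ρ at 1, ℓ at 0, X1 at 0, X2 at 0, X3 at 0, X4 at 0; solve each RREF row for its pivot's exponent:
  r0: exp(D) + (-3)·1 = 0 ⇒ exp(D) = 3
  r1: exp(m) + (1)·1 = 0 ⇒ exp(m) = -1
Π_2 = D^3 · m^-1 · ρ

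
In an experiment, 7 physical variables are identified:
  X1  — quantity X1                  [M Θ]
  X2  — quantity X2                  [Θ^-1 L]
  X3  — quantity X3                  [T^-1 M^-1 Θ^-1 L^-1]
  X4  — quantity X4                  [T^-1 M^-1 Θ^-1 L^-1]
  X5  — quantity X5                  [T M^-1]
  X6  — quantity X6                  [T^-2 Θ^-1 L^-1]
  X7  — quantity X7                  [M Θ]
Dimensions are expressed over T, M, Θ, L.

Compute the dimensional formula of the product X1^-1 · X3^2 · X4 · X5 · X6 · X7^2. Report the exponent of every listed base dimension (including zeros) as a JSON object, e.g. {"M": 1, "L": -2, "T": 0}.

Exponent matrix [T,M,Θ,L] × [X1,X2,X3,X4,X5,X6,X7]:
  T: [ 0  0 -1 -1  1 -2  0]
  M: [ 1  0 -1 -1 -1  0  1]
  Θ: [ 1 -1 -1 -1  0 -1  1]
  L: [ 0  1 -1 -1  0 -1  0]
  [T]: (-1)·0+(2)·-1+(1)·-1+(1)·1+(1)·-2+(2)·0 = -4
  [M]: (-1)·1+(2)·-1+(1)·-1+(1)·-1+(1)·0+(2)·1 = -3
  [Θ]: (-1)·1+(2)·-1+(1)·-1+(1)·0+(1)·-1+(2)·1 = -3
  [L]: (-1)·0+(2)·-1+(1)·-1+(1)·0+(1)·-1+(2)·0 = -4
⇒ T^-4 M^-3 Θ^-3 L^-4

{"T": -4, "M": -3, "Θ": -3, "L": -4}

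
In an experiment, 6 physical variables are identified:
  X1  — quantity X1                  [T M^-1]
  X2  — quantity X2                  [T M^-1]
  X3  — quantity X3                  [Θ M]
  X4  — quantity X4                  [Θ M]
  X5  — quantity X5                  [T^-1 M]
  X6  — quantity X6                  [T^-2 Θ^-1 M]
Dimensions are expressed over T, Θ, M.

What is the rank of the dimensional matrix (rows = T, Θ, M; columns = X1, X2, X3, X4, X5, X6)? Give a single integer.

2

Exponent matrix [T,Θ,M] × [X1,X2,X3,X4,X5,X6]:
  T: [ 1  1  0  0 -1 -2]
  Θ: [ 0  0  1  1  0 -1]
  M: [-1 -1  1  1  1  1]
RREF → pivots at {X1,X3} ⇒ r = 2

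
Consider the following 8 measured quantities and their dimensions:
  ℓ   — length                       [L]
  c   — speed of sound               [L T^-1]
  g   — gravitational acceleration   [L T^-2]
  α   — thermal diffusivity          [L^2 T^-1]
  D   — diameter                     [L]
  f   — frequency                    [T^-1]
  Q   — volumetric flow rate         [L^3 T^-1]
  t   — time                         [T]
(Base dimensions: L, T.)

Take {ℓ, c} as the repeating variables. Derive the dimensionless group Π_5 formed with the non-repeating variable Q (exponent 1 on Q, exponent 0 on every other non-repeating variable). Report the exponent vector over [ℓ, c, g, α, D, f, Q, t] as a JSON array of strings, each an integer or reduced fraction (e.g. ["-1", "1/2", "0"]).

Dimensional matrix (L×T by ℓ×c×g×α×D×f×Q×t):
  L: [ 1  1  1  2  1  0  3  0]
  T: [ 0 -1 -2 -1  0 -1 -1  1]
Row reduction gives pivot columns ℓ,c; rank = 2
Pivot set = {ℓ,c}, free = {g,α,D,f,Q,t}
RREF:
  r0: [   1    0   -1    1    1   -1    2    1]
  r1: [   0    1    2    1    0    1    1   -1]
Fix exponent of Q at 1, g at 0, α at 0, D at 0, f at 0, t at 0; solve each RREF row for its pivot's exponent:
  r0: exp(ℓ) + (2)·1 = 0 ⇒ exp(ℓ) = -2
  r1: exp(c) + (1)·1 = 0 ⇒ exp(c) = -1
Π_5 = ℓ^-2 · c^-1 · Q

["-2", "-1", "0", "0", "0", "0", "1", "0"]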